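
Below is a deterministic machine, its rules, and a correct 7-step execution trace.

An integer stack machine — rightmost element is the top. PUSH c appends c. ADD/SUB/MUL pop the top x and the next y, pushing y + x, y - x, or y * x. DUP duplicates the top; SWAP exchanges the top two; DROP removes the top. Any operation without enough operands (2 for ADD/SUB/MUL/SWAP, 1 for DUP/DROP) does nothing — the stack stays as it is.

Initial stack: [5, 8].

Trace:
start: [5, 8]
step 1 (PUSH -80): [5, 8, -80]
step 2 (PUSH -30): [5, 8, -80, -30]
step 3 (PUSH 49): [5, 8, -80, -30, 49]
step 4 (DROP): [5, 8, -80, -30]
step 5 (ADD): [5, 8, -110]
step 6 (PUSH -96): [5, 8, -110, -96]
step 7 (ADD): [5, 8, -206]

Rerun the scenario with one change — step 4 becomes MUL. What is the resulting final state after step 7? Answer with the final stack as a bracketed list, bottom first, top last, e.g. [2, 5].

[5, 8, -1646]

(re-executing from step 4 with the substitution; state before step 4: [5, 8, -80, -30, 49])
step 4 (MUL): [5, 8, -80, -1470]
step 5 (ADD): [5, 8, -1550]
step 6 (PUSH -96): [5, 8, -1550, -96]
step 7 (ADD): [5, 8, -1646]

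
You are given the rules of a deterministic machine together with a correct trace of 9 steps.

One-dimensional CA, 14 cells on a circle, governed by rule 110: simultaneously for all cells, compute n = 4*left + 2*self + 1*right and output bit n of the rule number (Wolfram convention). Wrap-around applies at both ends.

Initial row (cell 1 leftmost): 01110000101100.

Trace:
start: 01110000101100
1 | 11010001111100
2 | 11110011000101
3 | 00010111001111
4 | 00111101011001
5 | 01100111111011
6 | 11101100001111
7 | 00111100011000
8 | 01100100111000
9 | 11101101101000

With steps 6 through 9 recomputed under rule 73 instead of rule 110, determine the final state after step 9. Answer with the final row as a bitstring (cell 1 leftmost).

(re-executing steps 6..9 under rule 73; state before step 6: 01100111111011)
6 | 01100100001011
7 | 01100001100011
8 | 01101101101011
9 | 01101101100011

01101101100011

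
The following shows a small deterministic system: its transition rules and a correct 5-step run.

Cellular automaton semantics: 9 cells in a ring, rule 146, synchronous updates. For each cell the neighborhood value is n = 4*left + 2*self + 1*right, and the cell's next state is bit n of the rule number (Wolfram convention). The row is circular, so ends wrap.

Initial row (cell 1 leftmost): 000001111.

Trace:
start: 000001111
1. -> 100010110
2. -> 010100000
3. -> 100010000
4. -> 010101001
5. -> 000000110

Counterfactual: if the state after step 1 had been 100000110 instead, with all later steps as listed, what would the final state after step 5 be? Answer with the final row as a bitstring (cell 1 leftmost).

state after step 1 := 100000110
2. -> 010001000
3. -> 101010100
4. -> 000000011
5. -> 100000100

100000100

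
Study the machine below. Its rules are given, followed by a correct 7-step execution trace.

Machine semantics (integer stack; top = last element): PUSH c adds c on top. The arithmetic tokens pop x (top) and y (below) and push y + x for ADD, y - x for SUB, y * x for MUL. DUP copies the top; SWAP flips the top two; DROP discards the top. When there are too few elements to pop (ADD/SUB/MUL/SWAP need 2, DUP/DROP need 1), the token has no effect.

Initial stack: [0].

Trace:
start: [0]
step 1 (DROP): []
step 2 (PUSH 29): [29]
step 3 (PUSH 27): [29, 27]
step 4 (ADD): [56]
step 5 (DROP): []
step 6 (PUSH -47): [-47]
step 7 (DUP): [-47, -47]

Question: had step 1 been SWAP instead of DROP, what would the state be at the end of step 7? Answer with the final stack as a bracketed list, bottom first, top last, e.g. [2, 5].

(re-executing from step 1 with the substitution; state before step 1: [0])
step 1 (SWAP): [0]
step 2 (PUSH 29): [0, 29]
step 3 (PUSH 27): [0, 29, 27]
step 4 (ADD): [0, 56]
step 5 (DROP): [0]
step 6 (PUSH -47): [0, -47]
step 7 (DUP): [0, -47, -47]

[0, -47, -47]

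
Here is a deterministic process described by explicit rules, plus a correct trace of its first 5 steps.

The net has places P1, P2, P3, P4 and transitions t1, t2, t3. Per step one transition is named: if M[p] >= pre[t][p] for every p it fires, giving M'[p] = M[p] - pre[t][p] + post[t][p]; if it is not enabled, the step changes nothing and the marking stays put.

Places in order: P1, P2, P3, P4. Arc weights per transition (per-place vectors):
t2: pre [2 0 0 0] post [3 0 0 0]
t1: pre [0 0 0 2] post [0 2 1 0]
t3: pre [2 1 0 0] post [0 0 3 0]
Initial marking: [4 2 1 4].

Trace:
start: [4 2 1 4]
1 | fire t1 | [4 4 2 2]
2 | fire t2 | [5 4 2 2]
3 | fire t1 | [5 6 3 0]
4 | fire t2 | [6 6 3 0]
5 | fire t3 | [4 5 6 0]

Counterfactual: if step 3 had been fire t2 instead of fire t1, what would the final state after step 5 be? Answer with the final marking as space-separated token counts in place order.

5 3 5 2

(re-executing from step 3 with the substitution; state before step 3: [5 4 2 2])
3 | fire t2 | [6 4 2 2]
4 | fire t2 | [7 4 2 2]
5 | fire t3 | [5 3 5 2]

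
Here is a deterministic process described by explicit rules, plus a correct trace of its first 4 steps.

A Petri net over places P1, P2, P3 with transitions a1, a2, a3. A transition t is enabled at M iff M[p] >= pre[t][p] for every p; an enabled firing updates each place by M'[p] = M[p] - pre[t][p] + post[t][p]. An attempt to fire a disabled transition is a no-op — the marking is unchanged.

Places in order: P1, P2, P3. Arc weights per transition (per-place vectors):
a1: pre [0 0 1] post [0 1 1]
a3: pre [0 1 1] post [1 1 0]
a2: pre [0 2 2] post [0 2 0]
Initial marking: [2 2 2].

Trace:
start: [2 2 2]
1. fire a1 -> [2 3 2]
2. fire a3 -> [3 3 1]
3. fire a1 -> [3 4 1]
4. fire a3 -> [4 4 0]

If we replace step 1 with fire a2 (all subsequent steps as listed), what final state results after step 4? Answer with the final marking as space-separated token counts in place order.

2 2 0

(re-executing from step 1 with the substitution; state before step 1: [2 2 2])
1. fire a2 -> [2 2 0]
2. fire a3 -> [2 2 0]
3. fire a1 -> [2 2 0]
4. fire a3 -> [2 2 0]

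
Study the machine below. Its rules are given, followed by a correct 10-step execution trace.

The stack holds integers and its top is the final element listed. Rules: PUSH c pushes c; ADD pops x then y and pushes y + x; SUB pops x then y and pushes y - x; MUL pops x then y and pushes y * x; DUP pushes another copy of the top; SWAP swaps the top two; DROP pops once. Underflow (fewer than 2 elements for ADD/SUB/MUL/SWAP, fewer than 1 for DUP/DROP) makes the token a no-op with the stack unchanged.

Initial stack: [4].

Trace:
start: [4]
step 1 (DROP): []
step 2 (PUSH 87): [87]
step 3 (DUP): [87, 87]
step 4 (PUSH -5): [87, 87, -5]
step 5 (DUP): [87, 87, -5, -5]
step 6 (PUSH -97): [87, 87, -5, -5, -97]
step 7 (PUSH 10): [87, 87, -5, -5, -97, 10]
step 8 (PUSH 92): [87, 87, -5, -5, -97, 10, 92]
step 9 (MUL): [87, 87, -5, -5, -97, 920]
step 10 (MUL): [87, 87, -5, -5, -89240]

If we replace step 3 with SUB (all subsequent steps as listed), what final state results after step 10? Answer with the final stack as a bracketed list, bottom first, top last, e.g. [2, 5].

[87, -5, -5, -89240]

(re-executing from step 3 with the substitution; state before step 3: [87])
step 3 (SUB): [87]
step 4 (PUSH -5): [87, -5]
step 5 (DUP): [87, -5, -5]
step 6 (PUSH -97): [87, -5, -5, -97]
step 7 (PUSH 10): [87, -5, -5, -97, 10]
step 8 (PUSH 92): [87, -5, -5, -97, 10, 92]
step 9 (MUL): [87, -5, -5, -97, 920]
step 10 (MUL): [87, -5, -5, -89240]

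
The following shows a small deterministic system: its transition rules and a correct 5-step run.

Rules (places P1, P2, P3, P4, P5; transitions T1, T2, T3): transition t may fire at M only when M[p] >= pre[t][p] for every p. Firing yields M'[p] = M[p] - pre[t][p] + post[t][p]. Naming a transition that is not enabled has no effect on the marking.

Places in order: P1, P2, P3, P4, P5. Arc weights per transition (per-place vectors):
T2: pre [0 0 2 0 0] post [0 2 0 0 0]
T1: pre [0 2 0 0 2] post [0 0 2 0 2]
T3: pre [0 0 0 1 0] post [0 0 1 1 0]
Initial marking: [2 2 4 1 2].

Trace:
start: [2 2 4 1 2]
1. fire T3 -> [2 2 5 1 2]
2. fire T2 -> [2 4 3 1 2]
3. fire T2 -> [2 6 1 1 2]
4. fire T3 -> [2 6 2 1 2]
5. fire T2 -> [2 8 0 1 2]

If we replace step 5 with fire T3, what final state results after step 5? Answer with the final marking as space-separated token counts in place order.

(re-executing from step 5 with the substitution; state before step 5: [2 6 2 1 2])
5. fire T3 -> [2 6 3 1 2]

2 6 3 1 2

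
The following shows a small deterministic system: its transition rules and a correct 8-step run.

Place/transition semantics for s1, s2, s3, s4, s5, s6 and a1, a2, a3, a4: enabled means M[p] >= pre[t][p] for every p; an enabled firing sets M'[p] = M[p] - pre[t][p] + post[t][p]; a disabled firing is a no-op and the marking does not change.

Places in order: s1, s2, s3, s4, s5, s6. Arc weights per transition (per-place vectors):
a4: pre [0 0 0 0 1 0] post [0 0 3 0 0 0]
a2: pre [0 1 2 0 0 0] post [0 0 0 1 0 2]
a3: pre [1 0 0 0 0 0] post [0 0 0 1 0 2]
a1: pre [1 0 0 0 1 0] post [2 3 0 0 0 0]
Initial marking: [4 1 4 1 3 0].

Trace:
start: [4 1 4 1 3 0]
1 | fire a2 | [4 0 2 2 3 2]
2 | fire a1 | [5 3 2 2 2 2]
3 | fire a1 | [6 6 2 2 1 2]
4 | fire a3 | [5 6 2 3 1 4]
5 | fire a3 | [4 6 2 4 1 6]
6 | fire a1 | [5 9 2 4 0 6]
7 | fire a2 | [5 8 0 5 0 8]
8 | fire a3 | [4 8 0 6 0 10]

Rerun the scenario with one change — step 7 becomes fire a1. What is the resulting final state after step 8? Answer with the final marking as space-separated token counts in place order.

(re-executing from step 7 with the substitution; state before step 7: [5 9 2 4 0 6])
7 | fire a1 | [5 9 2 4 0 6]
8 | fire a3 | [4 9 2 5 0 8]

4 9 2 5 0 8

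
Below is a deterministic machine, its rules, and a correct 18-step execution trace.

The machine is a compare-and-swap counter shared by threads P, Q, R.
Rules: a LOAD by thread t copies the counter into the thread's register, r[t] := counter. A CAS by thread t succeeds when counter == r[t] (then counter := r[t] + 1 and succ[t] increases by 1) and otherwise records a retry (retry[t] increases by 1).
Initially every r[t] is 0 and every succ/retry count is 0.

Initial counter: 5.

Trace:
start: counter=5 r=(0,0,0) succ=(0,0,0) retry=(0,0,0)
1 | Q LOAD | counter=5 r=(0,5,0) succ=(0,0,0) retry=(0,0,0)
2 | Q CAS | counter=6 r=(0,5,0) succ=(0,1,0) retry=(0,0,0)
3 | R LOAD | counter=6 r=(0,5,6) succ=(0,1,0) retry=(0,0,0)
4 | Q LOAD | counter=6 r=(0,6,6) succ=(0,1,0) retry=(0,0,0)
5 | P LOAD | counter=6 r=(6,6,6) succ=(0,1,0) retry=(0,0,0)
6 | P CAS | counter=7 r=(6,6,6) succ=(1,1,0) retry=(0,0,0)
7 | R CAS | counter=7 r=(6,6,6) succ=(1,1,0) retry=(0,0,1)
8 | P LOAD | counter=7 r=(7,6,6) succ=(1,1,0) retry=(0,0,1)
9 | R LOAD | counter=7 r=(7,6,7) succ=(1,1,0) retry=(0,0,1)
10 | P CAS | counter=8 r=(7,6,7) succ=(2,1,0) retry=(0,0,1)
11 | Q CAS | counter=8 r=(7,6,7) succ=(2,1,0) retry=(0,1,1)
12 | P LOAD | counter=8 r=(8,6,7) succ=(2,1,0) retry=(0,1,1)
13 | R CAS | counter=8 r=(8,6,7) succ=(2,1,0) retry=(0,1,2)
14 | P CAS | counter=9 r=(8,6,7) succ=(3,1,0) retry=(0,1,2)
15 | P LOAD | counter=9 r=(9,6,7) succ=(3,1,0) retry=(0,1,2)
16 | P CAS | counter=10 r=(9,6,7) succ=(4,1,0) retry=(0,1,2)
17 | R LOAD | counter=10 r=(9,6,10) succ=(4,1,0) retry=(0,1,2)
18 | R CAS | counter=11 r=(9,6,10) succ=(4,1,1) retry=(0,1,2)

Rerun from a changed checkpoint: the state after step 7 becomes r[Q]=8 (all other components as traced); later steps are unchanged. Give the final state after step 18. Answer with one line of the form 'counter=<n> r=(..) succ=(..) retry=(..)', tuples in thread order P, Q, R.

counter=12 r=(10,8,11) succ=(4,2,1) retry=(0,0,2)

state after step 7 := counter=7 r=(6,8,6) succ=(1,1,0) retry=(0,0,1)
8 | P LOAD | counter=7 r=(7,8,6) succ=(1,1,0) retry=(0,0,1)
9 | R LOAD | counter=7 r=(7,8,7) succ=(1,1,0) retry=(0,0,1)
10 | P CAS | counter=8 r=(7,8,7) succ=(2,1,0) retry=(0,0,1)
11 | Q CAS | counter=9 r=(7,8,7) succ=(2,2,0) retry=(0,0,1)
12 | P LOAD | counter=9 r=(9,8,7) succ=(2,2,0) retry=(0,0,1)
13 | R CAS | counter=9 r=(9,8,7) succ=(2,2,0) retry=(0,0,2)
14 | P CAS | counter=10 r=(9,8,7) succ=(3,2,0) retry=(0,0,2)
15 | P LOAD | counter=10 r=(10,8,7) succ=(3,2,0) retry=(0,0,2)
16 | P CAS | counter=11 r=(10,8,7) succ=(4,2,0) retry=(0,0,2)
17 | R LOAD | counter=11 r=(10,8,11) succ=(4,2,0) retry=(0,0,2)
18 | R CAS | counter=12 r=(10,8,11) succ=(4,2,1) retry=(0,0,2)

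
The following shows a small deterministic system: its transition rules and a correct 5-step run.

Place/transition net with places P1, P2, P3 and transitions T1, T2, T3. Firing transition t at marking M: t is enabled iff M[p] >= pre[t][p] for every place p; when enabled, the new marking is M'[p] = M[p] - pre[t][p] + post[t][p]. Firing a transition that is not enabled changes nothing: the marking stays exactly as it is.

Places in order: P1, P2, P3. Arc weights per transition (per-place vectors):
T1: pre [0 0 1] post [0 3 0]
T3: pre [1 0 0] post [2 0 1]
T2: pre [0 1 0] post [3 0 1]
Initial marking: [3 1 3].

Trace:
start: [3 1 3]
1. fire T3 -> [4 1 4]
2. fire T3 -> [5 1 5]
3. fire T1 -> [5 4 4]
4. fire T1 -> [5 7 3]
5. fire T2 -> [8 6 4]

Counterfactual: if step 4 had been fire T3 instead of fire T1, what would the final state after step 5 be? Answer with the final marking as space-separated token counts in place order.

(re-executing from step 4 with the substitution; state before step 4: [5 4 4])
4. fire T3 -> [6 4 5]
5. fire T2 -> [9 3 6]

9 3 6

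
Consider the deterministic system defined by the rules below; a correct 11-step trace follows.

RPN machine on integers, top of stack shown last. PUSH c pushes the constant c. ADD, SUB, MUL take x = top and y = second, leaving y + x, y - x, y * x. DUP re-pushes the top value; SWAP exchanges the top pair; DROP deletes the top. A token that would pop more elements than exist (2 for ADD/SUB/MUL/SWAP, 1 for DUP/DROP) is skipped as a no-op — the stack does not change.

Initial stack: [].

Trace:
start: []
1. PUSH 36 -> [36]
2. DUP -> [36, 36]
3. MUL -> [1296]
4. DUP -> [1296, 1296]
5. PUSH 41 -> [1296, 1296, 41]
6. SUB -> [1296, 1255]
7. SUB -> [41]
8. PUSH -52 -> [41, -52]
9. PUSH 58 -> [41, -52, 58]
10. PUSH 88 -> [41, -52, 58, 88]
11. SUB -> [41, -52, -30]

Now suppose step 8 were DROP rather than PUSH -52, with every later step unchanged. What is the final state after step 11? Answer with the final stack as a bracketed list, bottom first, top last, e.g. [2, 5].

[-30]

(re-executing from step 8 with the substitution; state before step 8: [41])
8. DROP -> []
9. PUSH 58 -> [58]
10. PUSH 88 -> [58, 88]
11. SUB -> [-30]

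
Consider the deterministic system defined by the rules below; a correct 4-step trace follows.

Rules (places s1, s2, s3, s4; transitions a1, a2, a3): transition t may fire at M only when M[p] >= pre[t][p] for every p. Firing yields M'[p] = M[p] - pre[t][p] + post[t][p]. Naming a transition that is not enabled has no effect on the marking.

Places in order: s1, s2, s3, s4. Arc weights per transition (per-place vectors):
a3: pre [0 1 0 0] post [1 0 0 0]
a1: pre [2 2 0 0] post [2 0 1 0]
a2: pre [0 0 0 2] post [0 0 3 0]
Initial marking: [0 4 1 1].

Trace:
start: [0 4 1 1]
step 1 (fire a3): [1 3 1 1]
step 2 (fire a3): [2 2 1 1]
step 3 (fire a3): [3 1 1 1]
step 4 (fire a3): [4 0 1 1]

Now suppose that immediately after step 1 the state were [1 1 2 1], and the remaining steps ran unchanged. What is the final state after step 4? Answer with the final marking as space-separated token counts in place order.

2 0 2 1

state after step 1 := [1 1 2 1]
step 2 (fire a3): [2 0 2 1]
step 3 (fire a3): [2 0 2 1]
step 4 (fire a3): [2 0 2 1]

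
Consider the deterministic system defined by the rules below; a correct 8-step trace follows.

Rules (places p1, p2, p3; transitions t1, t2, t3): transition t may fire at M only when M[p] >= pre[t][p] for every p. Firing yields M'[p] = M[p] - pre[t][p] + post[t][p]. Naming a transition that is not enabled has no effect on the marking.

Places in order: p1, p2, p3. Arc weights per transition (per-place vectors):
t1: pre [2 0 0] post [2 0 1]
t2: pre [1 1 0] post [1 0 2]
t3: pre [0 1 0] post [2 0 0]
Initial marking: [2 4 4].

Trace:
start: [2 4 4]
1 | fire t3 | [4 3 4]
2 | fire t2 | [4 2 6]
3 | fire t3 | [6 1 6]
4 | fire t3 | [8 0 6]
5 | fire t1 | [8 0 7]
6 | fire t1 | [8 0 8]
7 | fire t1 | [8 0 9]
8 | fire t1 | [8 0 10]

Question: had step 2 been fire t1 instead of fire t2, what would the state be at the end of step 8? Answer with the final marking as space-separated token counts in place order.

(re-executing from step 2 with the substitution; state before step 2: [4 3 4])
2 | fire t1 | [4 3 5]
3 | fire t3 | [6 2 5]
4 | fire t3 | [8 1 5]
5 | fire t1 | [8 1 6]
6 | fire t1 | [8 1 7]
7 | fire t1 | [8 1 8]
8 | fire t1 | [8 1 9]

8 1 9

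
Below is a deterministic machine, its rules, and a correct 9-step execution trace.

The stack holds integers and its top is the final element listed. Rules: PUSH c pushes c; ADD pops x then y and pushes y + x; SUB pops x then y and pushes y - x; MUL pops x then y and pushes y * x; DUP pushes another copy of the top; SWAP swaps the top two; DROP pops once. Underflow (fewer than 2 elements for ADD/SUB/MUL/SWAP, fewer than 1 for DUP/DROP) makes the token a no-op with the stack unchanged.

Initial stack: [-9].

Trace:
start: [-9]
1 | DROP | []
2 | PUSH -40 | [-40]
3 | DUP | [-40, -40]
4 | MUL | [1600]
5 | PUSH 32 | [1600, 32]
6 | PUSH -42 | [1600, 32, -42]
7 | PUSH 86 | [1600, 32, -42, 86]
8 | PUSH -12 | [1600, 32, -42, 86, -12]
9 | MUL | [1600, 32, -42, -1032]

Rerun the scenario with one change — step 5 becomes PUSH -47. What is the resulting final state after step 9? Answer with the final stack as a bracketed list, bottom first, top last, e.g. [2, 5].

[1600, -47, -42, -1032]

(re-executing from step 5 with the substitution; state before step 5: [1600])
5 | PUSH -47 | [1600, -47]
6 | PUSH -42 | [1600, -47, -42]
7 | PUSH 86 | [1600, -47, -42, 86]
8 | PUSH -12 | [1600, -47, -42, 86, -12]
9 | MUL | [1600, -47, -42, -1032]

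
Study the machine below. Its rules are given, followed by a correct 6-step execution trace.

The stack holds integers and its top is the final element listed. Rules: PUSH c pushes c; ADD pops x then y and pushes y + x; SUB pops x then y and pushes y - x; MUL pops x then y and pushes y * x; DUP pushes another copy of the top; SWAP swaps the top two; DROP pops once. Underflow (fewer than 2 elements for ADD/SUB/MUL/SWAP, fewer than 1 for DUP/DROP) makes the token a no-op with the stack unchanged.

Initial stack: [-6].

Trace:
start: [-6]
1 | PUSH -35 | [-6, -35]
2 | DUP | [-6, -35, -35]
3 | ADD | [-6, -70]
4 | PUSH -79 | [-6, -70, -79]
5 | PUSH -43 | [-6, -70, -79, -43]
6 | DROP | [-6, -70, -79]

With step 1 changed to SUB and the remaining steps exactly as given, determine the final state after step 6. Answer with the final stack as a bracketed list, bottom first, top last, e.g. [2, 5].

(re-executing from step 1 with the substitution; state before step 1: [-6])
1 | SUB | [-6]
2 | DUP | [-6, -6]
3 | ADD | [-12]
4 | PUSH -79 | [-12, -79]
5 | PUSH -43 | [-12, -79, -43]
6 | DROP | [-12, -79]

[-12, -79]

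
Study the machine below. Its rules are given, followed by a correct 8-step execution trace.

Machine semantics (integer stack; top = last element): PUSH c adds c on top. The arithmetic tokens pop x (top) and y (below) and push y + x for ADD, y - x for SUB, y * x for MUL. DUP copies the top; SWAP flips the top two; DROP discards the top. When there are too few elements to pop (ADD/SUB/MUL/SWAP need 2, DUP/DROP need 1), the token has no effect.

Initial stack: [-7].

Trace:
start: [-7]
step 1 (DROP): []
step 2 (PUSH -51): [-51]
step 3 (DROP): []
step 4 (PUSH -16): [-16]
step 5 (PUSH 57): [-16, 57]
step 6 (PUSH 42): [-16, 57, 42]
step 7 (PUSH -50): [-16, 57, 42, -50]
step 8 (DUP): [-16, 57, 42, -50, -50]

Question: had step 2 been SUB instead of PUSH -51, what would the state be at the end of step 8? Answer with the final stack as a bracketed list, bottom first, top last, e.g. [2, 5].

(re-executing from step 2 with the substitution; state before step 2: [])
step 2 (SUB): []
step 3 (DROP): []
step 4 (PUSH -16): [-16]
step 5 (PUSH 57): [-16, 57]
step 6 (PUSH 42): [-16, 57, 42]
step 7 (PUSH -50): [-16, 57, 42, -50]
step 8 (DUP): [-16, 57, 42, -50, -50]

[-16, 57, 42, -50, -50]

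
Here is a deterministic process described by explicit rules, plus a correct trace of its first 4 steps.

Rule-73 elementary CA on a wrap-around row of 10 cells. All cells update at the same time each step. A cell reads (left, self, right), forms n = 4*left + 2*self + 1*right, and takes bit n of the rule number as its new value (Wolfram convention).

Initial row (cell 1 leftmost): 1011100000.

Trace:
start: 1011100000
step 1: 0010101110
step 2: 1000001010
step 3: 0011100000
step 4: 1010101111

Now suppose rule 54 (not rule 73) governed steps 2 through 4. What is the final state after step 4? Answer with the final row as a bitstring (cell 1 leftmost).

(re-executing steps 2..4 under rule 54; state before step 2: 0010101110)
step 2: 0111110001
step 3: 1000001011
step 4: 0100011100

0100011100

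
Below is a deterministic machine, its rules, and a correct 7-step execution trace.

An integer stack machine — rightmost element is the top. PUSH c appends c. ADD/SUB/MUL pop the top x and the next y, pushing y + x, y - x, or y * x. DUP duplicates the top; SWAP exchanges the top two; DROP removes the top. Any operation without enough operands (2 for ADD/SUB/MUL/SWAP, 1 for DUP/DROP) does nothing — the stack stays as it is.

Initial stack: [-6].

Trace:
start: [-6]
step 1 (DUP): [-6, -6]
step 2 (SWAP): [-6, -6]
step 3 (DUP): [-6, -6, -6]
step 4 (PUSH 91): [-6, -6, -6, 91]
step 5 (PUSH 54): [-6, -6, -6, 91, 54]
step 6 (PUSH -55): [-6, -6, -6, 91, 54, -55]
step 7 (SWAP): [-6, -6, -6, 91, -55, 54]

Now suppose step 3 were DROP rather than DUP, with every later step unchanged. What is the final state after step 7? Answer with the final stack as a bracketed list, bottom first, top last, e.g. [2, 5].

(re-executing from step 3 with the substitution; state before step 3: [-6, -6])
step 3 (DROP): [-6]
step 4 (PUSH 91): [-6, 91]
step 5 (PUSH 54): [-6, 91, 54]
step 6 (PUSH -55): [-6, 91, 54, -55]
step 7 (SWAP): [-6, 91, -55, 54]

[-6, 91, -55, 54]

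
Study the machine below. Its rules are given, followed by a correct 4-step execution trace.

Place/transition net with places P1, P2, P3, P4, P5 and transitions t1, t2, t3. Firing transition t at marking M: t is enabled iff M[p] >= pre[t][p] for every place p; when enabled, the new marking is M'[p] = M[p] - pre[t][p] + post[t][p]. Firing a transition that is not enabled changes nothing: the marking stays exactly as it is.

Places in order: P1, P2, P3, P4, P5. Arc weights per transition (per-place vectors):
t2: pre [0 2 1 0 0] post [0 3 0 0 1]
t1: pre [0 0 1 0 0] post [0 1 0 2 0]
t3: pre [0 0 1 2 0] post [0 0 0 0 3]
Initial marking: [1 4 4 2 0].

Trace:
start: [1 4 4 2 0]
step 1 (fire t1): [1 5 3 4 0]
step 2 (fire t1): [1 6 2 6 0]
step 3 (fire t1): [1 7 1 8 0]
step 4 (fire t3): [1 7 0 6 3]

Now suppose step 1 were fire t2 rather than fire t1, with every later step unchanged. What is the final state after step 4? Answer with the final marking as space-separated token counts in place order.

1 7 0 4 4

(re-executing from step 1 with the substitution; state before step 1: [1 4 4 2 0])
step 1 (fire t2): [1 5 3 2 1]
step 2 (fire t1): [1 6 2 4 1]
step 3 (fire t1): [1 7 1 6 1]
step 4 (fire t3): [1 7 0 4 4]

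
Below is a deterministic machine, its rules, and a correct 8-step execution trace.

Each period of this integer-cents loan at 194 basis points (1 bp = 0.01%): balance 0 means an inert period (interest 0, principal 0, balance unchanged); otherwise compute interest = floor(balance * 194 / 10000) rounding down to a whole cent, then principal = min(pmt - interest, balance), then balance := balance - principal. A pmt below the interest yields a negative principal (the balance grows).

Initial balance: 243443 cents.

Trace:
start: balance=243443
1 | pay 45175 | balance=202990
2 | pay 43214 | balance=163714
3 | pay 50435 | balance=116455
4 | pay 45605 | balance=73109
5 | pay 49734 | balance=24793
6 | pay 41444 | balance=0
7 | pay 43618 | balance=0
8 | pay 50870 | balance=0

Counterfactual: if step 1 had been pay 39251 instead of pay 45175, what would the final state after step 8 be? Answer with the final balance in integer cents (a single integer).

(re-executing from step 1 with the substitution; state before step 1: balance=243443)
1 | pay 39251 | balance=208914
2 | pay 43214 | balance=169752
3 | pay 50435 | balance=122610
4 | pay 45605 | balance=79383
5 | pay 49734 | balance=31189
6 | pay 41444 | balance=0
7 | pay 43618 | balance=0
8 | pay 50870 | balance=0

0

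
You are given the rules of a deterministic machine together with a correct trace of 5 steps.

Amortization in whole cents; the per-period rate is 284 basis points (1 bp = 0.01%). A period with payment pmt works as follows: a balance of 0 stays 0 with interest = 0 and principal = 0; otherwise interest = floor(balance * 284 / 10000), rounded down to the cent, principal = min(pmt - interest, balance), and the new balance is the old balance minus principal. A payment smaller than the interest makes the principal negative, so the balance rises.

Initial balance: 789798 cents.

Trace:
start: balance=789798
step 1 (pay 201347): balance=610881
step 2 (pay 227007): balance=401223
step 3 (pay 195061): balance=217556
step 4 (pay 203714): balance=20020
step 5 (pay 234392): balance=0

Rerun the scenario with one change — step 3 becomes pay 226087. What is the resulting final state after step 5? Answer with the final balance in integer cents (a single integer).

(re-executing from step 3 with the substitution; state before step 3: balance=401223)
step 3 (pay 226087): balance=186530
step 4 (pay 203714): balance=0
step 5 (pay 234392): balance=0

0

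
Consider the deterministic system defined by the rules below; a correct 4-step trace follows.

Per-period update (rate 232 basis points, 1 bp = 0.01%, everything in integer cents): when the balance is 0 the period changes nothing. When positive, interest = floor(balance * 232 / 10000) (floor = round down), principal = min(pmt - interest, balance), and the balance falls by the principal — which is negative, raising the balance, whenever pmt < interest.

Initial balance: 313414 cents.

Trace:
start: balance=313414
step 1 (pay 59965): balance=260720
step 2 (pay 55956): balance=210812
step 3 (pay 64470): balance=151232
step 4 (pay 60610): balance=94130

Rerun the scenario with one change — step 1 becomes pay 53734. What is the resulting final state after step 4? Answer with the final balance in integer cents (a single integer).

100805

(re-executing from step 1 with the substitution; state before step 1: balance=313414)
step 1 (pay 53734): balance=266951
step 2 (pay 55956): balance=217188
step 3 (pay 64470): balance=157756
step 4 (pay 60610): balance=100805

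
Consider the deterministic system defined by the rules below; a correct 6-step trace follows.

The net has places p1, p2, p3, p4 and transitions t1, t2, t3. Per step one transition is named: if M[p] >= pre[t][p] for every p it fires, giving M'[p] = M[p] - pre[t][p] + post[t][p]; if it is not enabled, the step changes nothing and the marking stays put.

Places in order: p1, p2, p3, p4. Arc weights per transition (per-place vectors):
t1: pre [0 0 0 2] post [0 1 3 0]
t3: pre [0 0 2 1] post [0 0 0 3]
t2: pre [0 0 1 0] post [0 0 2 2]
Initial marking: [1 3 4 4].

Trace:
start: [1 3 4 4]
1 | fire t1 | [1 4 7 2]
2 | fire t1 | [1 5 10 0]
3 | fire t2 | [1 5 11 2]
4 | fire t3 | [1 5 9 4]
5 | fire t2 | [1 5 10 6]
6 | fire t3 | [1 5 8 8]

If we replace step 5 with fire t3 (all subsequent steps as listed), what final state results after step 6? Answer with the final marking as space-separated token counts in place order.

(re-executing from step 5 with the substitution; state before step 5: [1 5 9 4])
5 | fire t3 | [1 5 7 6]
6 | fire t3 | [1 5 5 8]

1 5 5 8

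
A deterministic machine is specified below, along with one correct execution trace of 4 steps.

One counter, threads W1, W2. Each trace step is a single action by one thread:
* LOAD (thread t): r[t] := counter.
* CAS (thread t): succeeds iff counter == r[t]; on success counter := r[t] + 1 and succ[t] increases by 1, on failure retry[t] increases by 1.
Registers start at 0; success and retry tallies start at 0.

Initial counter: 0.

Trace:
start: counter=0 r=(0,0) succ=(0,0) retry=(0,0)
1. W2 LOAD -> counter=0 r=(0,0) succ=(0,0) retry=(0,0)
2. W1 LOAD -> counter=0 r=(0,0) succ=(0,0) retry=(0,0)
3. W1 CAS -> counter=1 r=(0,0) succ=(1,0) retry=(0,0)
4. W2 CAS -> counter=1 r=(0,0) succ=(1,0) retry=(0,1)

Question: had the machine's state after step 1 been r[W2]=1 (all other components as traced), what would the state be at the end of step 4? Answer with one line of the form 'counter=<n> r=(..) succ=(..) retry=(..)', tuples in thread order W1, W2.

counter=2 r=(0,1) succ=(1,1) retry=(0,0)

state after step 1 := counter=0 r=(0,1) succ=(0,0) retry=(0,0)
2. W1 LOAD -> counter=0 r=(0,1) succ=(0,0) retry=(0,0)
3. W1 CAS -> counter=1 r=(0,1) succ=(1,0) retry=(0,0)
4. W2 CAS -> counter=2 r=(0,1) succ=(1,1) retry=(0,0)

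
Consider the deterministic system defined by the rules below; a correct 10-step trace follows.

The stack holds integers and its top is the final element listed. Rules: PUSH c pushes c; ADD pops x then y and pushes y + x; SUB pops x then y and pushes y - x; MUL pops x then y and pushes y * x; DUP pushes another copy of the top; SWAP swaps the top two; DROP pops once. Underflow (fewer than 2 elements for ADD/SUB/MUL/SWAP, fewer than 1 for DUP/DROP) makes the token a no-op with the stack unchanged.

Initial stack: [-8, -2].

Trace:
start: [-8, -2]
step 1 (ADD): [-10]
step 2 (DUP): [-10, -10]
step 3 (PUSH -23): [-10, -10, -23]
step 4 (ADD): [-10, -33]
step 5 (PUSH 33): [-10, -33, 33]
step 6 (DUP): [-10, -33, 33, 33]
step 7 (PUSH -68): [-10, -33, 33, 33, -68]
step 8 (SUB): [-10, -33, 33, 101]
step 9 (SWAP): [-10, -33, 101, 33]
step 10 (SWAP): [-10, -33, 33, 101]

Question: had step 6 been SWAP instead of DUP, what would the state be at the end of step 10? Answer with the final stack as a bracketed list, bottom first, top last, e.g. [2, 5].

[-10, 33, 35]

(re-executing from step 6 with the substitution; state before step 6: [-10, -33, 33])
step 6 (SWAP): [-10, 33, -33]
step 7 (PUSH -68): [-10, 33, -33, -68]
step 8 (SUB): [-10, 33, 35]
step 9 (SWAP): [-10, 35, 33]
step 10 (SWAP): [-10, 33, 35]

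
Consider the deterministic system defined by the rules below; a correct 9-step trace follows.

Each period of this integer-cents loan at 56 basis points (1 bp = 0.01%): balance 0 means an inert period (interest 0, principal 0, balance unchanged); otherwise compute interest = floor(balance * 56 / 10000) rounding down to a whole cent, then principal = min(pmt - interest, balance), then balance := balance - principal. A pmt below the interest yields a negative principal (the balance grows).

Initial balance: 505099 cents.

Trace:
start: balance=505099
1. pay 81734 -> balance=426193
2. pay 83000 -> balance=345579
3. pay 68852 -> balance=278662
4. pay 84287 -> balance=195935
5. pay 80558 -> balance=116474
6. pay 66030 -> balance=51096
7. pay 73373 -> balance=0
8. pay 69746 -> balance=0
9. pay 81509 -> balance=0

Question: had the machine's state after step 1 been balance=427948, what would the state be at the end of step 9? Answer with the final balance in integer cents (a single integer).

0

state after step 1 := balance=427948
2. pay 83000 -> balance=347344
3. pay 68852 -> balance=280437
4. pay 84287 -> balance=197720
5. pay 80558 -> balance=118269
6. pay 66030 -> balance=52901
7. pay 73373 -> balance=0
8. pay 69746 -> balance=0
9. pay 81509 -> balance=0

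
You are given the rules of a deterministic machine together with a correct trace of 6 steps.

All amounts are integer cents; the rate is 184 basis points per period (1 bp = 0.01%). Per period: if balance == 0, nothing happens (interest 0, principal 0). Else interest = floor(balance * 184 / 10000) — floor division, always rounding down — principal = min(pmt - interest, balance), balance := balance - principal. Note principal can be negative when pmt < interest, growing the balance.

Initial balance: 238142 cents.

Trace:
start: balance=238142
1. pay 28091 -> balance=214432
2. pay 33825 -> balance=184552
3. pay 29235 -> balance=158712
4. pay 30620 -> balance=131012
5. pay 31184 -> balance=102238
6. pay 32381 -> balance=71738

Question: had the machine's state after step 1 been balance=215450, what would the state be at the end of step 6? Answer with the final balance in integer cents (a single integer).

72853

state after step 1 := balance=215450
2. pay 33825 -> balance=185589
3. pay 29235 -> balance=159768
4. pay 30620 -> balance=132087
5. pay 31184 -> balance=103333
6. pay 32381 -> balance=72853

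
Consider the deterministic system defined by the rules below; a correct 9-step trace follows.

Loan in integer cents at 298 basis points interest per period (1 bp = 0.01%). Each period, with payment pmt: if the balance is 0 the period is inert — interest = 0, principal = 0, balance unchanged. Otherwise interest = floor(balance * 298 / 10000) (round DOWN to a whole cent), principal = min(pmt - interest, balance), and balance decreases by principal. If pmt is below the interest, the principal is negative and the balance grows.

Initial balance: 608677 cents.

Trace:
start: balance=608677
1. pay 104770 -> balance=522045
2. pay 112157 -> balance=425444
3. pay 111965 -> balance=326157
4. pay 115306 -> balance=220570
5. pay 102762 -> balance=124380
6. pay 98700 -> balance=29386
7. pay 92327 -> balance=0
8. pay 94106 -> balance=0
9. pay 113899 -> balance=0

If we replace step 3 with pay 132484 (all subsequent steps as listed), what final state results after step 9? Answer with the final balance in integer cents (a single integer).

(re-executing from step 3 with the substitution; state before step 3: balance=425444)
3. pay 132484 -> balance=305638
4. pay 115306 -> balance=199440
5. pay 102762 -> balance=102621
6. pay 98700 -> balance=6979
7. pay 92327 -> balance=0
8. pay 94106 -> balance=0
9. pay 113899 -> balance=0

0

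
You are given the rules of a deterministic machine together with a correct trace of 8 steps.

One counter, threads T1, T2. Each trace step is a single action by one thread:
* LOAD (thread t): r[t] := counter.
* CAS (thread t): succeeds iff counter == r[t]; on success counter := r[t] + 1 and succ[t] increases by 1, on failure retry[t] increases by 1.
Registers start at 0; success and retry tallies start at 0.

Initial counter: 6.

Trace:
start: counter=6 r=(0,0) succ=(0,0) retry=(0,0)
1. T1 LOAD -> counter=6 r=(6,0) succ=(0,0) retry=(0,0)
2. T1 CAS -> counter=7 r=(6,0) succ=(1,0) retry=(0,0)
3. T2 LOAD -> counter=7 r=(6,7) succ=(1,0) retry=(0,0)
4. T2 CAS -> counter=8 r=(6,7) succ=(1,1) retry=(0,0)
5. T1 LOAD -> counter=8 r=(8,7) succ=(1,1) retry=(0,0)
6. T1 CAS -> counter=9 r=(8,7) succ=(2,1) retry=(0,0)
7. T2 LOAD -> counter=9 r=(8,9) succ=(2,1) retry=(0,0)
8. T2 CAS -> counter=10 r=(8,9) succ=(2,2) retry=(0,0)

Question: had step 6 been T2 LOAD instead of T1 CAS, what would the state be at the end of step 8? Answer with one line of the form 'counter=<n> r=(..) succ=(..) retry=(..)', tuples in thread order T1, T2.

(re-executing from step 6 with the substitution; state before step 6: counter=8 r=(8,7) succ=(1,1) retry=(0,0))
6. T2 LOAD -> counter=8 r=(8,8) succ=(1,1) retry=(0,0)
7. T2 LOAD -> counter=8 r=(8,8) succ=(1,1) retry=(0,0)
8. T2 CAS -> counter=9 r=(8,8) succ=(1,2) retry=(0,0)

counter=9 r=(8,8) succ=(1,2) retry=(0,0)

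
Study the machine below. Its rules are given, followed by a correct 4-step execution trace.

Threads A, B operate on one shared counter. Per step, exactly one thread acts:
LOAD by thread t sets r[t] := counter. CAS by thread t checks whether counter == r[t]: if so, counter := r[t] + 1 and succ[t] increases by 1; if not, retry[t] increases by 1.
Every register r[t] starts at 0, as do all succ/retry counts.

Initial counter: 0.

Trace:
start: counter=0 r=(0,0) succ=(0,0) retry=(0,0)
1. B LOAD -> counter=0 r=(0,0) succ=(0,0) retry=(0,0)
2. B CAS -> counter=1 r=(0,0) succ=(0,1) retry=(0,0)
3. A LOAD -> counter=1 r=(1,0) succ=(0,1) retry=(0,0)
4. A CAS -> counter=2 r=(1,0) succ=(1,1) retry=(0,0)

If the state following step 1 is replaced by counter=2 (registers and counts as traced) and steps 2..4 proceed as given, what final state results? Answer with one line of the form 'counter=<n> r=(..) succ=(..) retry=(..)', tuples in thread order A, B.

counter=3 r=(2,0) succ=(1,0) retry=(0,1)

state after step 1 := counter=2 r=(0,0) succ=(0,0) retry=(0,0)
2. B CAS -> counter=2 r=(0,0) succ=(0,0) retry=(0,1)
3. A LOAD -> counter=2 r=(2,0) succ=(0,0) retry=(0,1)
4. A CAS -> counter=3 r=(2,0) succ=(1,0) retry=(0,1)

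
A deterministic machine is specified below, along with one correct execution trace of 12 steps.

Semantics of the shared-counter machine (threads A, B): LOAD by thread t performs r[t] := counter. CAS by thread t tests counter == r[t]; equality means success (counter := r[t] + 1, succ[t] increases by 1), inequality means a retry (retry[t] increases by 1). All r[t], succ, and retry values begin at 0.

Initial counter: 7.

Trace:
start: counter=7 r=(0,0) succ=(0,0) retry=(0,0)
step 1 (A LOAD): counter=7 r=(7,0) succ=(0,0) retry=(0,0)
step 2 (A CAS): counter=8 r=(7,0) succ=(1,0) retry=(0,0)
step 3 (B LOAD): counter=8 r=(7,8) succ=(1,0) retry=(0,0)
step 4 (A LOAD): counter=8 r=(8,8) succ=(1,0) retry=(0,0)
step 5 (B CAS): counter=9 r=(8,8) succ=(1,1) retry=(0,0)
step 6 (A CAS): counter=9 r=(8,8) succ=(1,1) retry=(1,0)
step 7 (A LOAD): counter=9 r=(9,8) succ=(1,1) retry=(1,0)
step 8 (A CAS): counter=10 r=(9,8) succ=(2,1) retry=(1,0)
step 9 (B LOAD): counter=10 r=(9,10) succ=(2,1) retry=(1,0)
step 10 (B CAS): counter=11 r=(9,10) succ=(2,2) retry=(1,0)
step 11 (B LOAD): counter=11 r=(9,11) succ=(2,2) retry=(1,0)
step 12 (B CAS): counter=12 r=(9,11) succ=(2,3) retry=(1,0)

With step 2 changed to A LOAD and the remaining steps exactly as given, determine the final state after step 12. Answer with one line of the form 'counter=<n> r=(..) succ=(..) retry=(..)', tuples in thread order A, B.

counter=11 r=(8,10) succ=(1,3) retry=(1,0)

(re-executing from step 2 with the substitution; state before step 2: counter=7 r=(7,0) succ=(0,0) retry=(0,0))
step 2 (A LOAD): counter=7 r=(7,0) succ=(0,0) retry=(0,0)
step 3 (B LOAD): counter=7 r=(7,7) succ=(0,0) retry=(0,0)
step 4 (A LOAD): counter=7 r=(7,7) succ=(0,0) retry=(0,0)
step 5 (B CAS): counter=8 r=(7,7) succ=(0,1) retry=(0,0)
step 6 (A CAS): counter=8 r=(7,7) succ=(0,1) retry=(1,0)
step 7 (A LOAD): counter=8 r=(8,7) succ=(0,1) retry=(1,0)
step 8 (A CAS): counter=9 r=(8,7) succ=(1,1) retry=(1,0)
step 9 (B LOAD): counter=9 r=(8,9) succ=(1,1) retry=(1,0)
step 10 (B CAS): counter=10 r=(8,9) succ=(1,2) retry=(1,0)
step 11 (B LOAD): counter=10 r=(8,10) succ=(1,2) retry=(1,0)
step 12 (B CAS): counter=11 r=(8,10) succ=(1,3) retry=(1,0)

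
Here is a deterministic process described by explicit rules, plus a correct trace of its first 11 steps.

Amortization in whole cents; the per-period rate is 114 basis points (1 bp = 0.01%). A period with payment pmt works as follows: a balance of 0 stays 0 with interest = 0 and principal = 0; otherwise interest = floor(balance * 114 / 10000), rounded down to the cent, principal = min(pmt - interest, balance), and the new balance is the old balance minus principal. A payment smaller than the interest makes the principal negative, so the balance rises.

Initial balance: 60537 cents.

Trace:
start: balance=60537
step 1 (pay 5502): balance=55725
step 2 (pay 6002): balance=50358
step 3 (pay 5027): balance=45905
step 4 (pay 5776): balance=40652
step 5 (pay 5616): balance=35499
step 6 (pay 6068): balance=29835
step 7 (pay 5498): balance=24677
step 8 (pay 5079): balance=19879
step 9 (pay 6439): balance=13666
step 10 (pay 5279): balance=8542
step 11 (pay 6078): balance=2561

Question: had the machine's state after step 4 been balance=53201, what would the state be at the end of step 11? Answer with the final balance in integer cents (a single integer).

16147

state after step 4 := balance=53201
step 5 (pay 5616): balance=48191
step 6 (pay 6068): balance=42672
step 7 (pay 5498): balance=37660
step 8 (pay 5079): balance=33010
step 9 (pay 6439): balance=26947
step 10 (pay 5279): balance=21975
step 11 (pay 6078): balance=16147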